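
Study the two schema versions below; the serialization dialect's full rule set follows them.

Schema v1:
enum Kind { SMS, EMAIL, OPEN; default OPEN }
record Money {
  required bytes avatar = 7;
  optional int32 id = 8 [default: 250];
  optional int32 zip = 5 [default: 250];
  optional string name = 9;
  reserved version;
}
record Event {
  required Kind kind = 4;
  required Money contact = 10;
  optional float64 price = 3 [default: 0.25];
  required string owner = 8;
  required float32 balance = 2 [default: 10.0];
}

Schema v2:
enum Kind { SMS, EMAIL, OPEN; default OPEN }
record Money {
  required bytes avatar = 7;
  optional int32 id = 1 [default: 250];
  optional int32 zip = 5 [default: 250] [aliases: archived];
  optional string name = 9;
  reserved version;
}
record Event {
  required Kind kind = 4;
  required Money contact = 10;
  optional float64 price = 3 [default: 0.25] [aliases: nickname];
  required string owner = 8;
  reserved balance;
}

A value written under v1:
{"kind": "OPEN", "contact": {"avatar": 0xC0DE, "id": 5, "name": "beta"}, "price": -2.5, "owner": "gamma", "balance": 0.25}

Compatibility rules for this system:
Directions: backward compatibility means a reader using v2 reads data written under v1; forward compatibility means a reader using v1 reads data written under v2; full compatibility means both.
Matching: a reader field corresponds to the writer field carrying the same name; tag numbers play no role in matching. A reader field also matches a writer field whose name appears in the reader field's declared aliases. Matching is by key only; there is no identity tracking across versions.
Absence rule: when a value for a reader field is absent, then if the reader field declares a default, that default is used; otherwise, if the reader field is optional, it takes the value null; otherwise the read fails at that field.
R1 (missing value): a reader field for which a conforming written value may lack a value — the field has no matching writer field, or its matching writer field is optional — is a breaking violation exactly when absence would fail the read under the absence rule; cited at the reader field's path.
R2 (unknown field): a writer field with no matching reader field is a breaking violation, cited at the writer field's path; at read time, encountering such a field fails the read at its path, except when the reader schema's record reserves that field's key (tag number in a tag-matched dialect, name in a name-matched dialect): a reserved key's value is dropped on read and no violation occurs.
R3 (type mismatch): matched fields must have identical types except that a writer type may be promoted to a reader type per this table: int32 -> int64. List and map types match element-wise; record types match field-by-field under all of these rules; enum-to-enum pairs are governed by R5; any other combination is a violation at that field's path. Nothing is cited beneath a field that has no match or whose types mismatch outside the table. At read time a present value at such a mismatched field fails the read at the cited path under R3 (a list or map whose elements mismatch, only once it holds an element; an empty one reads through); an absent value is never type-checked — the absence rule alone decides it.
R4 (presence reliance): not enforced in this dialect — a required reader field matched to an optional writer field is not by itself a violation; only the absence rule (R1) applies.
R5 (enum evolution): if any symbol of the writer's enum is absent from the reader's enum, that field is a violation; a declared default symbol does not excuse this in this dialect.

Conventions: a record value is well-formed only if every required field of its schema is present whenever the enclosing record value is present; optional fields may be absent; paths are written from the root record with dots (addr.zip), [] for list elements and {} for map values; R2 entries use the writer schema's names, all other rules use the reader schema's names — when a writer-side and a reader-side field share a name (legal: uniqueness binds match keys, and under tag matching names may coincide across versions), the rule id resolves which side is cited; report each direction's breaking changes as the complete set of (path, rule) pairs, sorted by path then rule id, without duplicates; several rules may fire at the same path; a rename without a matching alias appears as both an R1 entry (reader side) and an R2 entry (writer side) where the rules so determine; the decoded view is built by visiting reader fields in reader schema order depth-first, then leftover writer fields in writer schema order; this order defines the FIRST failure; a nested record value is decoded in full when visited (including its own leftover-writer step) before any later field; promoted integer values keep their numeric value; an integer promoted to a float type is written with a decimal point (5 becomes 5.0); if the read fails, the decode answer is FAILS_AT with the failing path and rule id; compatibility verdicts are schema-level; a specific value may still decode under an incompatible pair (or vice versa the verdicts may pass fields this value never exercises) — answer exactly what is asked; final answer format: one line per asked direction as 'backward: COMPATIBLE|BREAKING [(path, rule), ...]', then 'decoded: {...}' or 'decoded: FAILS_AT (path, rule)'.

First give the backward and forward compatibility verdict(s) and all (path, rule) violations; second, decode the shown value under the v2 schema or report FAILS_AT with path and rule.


backward: COMPATIBLE []; forward: COMPATIBLE []; decoded: {"kind": "OPEN", "contact": {"avatar": 0xC0DE, "id": 5, "zip": 250, "name": "beta"}, "price": -2.5, "owner": "gamma"}

the writer's type comes first in each Event pair
checking backward for Event: reader v2 against writer v1:
  Kind -> Kind, writer required: kind aligns to kind
  Money -> Money, writer required: contact aligns to contact
  float64 -> float64, writer optional: price aligns to price
  string -> string, writer required: owner aligns to owner
  writer field balance has no reader counterpart
  bytes -> bytes, writer required: contact.avatar aligns to contact.avatar
  int32 -> int32, writer optional: contact.id aligns to contact.id
  int32 -> int32, writer optional: contact.zip aligns to contact.zip
  string -> string, writer optional: contact.name aligns to contact.name
  nothing fires on Event: backward is COMPATIBLE
checking forward for Event: reader v1 against writer v2:
  Kind -> Kind, writer required: kind aligns to kind
  Money -> Money, writer required: contact aligns to contact
  float64 -> float64, writer optional: price aligns to price
  string -> string, writer required: owner aligns to owner
  no writer field matches reader balance
  bytes -> bytes, writer required: contact.avatar aligns to contact.avatar
  int32 -> int32, writer optional: contact.id aligns to contact.id
  int32 -> int32, writer optional: contact.zip aligns to contact.zip
  string -> string, writer optional: contact.name aligns to contact.name
  nothing fires on Event: forward is COMPATIBLE
decoding the Event value with the v2 reader:
  kind := "OPEN"
  contact.avatar := 0xC0DE
  contact.id := 5
  contact.zip := 250 (absent -> default)
  contact.name := "beta"
  price := -2.5
  owner := "gamma"
  writer balance: reserved -> dropped
  => decoded: {"kind": "OPEN", "contact": {"avatar": 0xC0DE, "id": 5, "zip": 250, "name": "beta"}, "price": -2.5, "owner": "gamma"}


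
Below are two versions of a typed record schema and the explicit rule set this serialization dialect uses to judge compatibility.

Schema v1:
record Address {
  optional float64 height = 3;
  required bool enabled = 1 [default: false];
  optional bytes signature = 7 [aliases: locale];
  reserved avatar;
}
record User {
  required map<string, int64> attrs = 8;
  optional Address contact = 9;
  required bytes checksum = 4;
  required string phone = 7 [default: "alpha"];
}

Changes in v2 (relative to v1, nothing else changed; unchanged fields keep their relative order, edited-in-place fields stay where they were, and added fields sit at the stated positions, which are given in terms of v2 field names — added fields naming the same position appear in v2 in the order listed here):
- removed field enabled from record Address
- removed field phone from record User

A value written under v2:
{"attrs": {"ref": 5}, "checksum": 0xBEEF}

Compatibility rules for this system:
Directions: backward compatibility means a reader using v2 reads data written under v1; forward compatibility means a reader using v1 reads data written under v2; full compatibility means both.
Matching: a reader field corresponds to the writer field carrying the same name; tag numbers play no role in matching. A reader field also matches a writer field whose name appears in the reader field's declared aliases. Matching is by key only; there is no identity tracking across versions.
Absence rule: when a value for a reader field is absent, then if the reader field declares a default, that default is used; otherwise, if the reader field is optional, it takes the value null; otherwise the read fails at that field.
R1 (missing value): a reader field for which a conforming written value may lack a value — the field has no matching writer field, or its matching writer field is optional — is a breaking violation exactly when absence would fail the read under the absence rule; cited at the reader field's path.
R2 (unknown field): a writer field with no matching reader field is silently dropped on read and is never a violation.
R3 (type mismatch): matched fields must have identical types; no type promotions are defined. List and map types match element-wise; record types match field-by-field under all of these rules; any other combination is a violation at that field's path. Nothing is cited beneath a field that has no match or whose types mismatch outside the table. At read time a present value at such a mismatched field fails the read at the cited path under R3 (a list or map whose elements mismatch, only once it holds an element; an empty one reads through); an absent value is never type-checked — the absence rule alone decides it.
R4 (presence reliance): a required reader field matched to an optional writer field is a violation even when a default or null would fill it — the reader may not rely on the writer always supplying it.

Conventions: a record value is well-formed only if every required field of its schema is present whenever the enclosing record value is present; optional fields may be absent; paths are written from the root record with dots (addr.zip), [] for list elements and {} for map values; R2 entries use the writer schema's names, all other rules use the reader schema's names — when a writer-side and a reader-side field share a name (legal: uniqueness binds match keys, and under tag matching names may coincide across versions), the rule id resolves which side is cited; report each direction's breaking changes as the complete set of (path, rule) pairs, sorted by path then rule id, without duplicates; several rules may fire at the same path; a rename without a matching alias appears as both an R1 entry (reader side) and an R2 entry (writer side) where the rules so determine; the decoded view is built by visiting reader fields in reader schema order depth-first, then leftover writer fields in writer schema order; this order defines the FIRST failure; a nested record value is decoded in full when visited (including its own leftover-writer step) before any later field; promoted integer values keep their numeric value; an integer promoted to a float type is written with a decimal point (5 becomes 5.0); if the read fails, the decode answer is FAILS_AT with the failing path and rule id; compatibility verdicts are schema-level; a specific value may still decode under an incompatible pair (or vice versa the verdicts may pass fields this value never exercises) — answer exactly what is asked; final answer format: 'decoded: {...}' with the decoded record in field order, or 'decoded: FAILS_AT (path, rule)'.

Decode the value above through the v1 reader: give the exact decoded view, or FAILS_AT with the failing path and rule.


decoded: {"attrs": {"ref": 5}, "contact": null, "checksum": 0xBEEF, "phone": "alpha"}

arrows below run writer -> reader for User
decode (reader v1):
  attrs := {"ref": 5}
  contact := null (absent, optional -> null)
  checksum := 0xBEEF
  phone := "alpha" (absent -> default)
  => decoded: {"attrs": {"ref": 5}, "contact": null, "checksum": 0xBEEF, "phone": "alpha"}
ruling out the remaining User differences:
  removed field enabled from record Address -> triggers nothing under the printed rules; the User answer is the same either way
  removed field phone from record User -> triggers nothing under the printed rules; the User answer is the same either way


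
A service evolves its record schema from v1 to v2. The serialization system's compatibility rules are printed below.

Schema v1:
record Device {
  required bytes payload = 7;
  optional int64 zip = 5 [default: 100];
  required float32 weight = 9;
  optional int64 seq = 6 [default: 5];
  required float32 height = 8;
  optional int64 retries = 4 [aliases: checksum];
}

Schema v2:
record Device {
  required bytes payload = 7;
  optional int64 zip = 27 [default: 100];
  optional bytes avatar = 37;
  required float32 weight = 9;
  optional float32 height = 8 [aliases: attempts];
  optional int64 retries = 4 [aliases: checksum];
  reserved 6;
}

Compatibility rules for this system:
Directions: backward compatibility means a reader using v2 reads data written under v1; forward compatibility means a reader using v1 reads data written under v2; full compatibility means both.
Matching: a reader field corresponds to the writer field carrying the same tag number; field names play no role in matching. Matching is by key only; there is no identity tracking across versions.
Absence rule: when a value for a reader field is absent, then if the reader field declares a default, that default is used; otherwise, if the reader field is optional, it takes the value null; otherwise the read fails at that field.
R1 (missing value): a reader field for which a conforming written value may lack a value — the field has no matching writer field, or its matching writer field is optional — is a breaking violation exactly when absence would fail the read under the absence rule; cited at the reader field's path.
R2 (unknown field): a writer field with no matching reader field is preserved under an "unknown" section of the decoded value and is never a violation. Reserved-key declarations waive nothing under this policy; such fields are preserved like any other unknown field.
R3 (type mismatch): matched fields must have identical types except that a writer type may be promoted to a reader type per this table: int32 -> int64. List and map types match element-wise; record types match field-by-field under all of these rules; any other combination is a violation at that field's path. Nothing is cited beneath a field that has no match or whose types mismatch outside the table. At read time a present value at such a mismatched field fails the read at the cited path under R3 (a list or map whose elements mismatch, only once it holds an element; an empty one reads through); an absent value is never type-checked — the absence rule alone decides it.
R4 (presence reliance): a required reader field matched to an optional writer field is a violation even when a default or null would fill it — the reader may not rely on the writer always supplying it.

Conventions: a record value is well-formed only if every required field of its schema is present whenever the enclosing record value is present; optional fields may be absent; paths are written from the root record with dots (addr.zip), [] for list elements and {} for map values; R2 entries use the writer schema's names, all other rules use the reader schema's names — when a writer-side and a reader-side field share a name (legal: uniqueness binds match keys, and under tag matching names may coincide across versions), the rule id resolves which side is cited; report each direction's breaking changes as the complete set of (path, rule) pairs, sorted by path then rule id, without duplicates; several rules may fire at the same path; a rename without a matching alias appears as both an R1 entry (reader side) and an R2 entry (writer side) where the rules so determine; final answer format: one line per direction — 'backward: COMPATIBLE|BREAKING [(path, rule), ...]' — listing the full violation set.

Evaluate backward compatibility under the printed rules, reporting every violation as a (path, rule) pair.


backward: COMPATIBLE []

in Device below, arrows point writer -> reader
checking backward for Device: reader v2 against writer v1:
  payload <- payload (bytes -> bytes, writer required)
  zip has no writer counterpart
  avatar has no writer counterpart
  weight <- weight (float32 -> float32, writer required)
  height <- height (float32 -> float32, writer required)
  retries <- retries (int64 -> int64, writer optional)
  writer zip: unknown to reader
  writer seq: unknown to reader
  nothing fires on Device: backward is COMPATIBLE
the rest of the Device diff is inert for this question:
  added field avatar to record Device: optional bytes, tag 37 (in v2 it sits immediately before weight) -> no rule fires on it in Device's dialect; the asked verdict holds
  field zip in record Device: tag 5 changed to 27 -> no rule fires on it in Device's dialect; the asked verdict holds
  field height in record Device: required changed to optional -> matters only for Device's forward compatibility — outside the asked direction
  removed field seq from record Device (its key 6 joins the reserved list) -> no rule fires on it in Device's dialect; the asked verdict holds


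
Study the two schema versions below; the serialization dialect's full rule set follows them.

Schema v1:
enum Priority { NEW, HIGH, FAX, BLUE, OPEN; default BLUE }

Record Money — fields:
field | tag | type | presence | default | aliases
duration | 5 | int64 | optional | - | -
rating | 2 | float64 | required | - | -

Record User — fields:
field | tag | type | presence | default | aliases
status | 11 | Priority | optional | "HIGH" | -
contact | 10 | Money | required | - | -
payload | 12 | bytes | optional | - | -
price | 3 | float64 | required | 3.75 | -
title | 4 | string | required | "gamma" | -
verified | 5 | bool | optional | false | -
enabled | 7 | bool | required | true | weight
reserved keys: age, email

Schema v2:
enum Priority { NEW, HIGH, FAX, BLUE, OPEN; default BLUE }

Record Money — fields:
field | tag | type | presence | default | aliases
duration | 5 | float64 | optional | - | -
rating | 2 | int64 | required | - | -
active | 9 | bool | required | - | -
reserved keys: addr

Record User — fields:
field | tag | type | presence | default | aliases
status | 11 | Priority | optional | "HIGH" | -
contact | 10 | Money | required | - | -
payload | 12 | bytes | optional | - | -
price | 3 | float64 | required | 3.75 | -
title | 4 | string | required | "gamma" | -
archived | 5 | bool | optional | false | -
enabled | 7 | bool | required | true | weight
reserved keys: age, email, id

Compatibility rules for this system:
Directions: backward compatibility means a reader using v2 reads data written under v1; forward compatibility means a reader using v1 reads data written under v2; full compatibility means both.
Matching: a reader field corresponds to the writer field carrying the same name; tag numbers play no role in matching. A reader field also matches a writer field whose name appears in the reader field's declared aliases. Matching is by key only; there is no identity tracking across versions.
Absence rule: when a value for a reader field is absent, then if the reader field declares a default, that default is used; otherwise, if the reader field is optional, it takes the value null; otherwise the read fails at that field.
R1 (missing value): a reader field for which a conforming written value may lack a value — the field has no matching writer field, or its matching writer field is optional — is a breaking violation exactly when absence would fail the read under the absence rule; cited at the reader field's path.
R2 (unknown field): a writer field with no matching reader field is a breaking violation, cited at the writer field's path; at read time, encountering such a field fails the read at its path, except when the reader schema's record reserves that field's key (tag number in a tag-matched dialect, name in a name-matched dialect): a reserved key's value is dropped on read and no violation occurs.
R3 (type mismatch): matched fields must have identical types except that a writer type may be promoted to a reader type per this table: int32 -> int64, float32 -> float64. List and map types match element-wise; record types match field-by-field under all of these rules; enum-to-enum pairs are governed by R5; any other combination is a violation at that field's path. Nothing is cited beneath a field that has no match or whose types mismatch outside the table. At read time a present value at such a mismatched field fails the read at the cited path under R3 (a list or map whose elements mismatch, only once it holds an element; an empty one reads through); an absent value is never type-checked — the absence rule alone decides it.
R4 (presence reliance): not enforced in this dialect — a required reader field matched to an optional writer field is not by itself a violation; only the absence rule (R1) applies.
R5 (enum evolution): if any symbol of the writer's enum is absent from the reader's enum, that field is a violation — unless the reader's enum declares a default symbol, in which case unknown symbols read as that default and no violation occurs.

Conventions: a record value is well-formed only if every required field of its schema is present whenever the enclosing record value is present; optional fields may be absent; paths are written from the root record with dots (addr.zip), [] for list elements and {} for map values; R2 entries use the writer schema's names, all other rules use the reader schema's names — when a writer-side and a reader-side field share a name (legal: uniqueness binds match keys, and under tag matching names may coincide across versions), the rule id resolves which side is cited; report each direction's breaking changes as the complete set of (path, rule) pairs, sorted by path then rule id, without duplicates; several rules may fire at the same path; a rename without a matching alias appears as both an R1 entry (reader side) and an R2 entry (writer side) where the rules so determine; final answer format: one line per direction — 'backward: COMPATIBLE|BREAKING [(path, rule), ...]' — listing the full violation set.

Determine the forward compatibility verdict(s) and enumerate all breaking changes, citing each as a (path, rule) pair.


forward: BREAKING [(archived, R2), (contact.active, R2), (contact.duration, R3), (contact.rating, R3)]

the writer's type comes first in each User pair
forward on User — v1 reading data written by v2:
  writer optional, Priority -> Priority: reader status maps from writer status
  writer required, Money -> Money: reader contact maps from writer contact
  writer optional, bytes -> bytes: reader payload maps from writer payload
  writer required, float64 -> float64: reader price maps from writer price
  writer required, string -> string: reader title maps from writer title
  verified: no writer-side match
  writer required, bool -> bool: reader enabled maps from writer enabled
  archived (writer side), unknown to reader
  writer optional, float64 -> int64: reader contact.duration maps from writer contact.duration
  writer required, int64 -> float64: reader contact.rating maps from writer contact.rating
  contact.active (writer side), unknown to reader
  breaking: (archived, R2)
  breaking: (contact.active, R2)
  breaking: (contact.duration, R3)
  breaking: (contact.rating, R3)
  forward on User therefore BREAKING (4)


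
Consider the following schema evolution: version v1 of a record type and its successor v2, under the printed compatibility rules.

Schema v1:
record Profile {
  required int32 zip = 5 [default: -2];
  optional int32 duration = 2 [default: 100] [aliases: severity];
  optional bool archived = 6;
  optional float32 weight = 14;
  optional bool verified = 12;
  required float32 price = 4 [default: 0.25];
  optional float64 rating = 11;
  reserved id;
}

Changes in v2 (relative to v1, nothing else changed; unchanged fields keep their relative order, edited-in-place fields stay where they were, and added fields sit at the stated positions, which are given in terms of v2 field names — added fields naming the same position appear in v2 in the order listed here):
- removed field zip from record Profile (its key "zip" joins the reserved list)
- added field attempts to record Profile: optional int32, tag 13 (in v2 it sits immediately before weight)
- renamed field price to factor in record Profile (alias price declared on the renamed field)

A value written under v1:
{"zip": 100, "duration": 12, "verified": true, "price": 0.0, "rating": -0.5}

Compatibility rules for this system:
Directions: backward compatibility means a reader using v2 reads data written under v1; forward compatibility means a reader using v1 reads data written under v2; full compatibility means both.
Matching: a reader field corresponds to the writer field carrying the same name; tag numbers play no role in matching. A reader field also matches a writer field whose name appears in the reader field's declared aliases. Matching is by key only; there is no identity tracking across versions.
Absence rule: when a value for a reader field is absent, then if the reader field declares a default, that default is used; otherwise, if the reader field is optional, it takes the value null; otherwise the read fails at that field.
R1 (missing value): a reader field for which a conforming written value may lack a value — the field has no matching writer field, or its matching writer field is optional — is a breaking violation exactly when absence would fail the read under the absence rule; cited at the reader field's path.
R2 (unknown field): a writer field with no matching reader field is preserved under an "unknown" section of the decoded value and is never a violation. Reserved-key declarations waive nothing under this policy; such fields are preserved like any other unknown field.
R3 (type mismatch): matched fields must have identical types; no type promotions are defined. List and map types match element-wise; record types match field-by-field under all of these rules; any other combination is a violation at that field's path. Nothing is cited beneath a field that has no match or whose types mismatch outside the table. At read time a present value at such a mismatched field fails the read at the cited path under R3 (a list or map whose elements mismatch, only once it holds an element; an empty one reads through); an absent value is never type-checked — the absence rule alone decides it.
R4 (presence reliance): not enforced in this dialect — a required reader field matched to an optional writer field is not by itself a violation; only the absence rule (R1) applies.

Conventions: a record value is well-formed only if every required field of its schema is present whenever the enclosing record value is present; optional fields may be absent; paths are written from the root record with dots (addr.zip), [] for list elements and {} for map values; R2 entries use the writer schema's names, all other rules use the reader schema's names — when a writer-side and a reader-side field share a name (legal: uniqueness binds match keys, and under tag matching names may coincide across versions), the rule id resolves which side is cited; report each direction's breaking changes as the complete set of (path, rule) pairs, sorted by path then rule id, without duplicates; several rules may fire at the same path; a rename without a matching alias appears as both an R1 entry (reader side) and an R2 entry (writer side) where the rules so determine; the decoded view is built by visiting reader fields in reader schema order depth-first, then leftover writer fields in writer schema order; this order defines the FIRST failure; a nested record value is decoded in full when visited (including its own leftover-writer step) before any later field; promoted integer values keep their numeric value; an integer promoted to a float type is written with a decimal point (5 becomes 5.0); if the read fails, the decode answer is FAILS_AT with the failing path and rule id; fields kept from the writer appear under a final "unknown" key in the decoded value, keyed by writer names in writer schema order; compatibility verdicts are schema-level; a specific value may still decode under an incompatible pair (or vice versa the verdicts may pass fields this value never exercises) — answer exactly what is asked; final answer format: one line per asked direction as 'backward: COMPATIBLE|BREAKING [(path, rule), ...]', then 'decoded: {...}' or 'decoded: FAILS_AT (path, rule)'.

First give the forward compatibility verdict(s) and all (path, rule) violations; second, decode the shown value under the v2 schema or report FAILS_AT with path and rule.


the writer's type comes first in each Profile pair
forward on Profile — v1 reading data written by v2:
  no writer field matches reader zip
  int32 -> int32, writer optional: duration aligns to duration
  bool -> bool, writer optional: archived aligns to archived
  float32 -> float32, writer optional: weight aligns to weight
  bool -> bool, writer optional: verified aligns to verified
  no writer field matches reader price
  float64 -> float64, writer optional: rating aligns to rating
  writer attempts: unknown to reader
  writer factor: unknown to reader
  => no violations; forward on Profile: COMPATIBLE
migrating the Profile value to v2:
  duration := 12
  archived := null (absent, optional -> null)
  attempts := null (absent, optional -> null)
  weight := null (absent, optional -> null)
  verified := true
  factor := 0.0 (from writer price)
  rating := -0.5
  writer zip: kept under "unknown"
  => decoded: {"duration": 12, "archived": null, "attempts": null, "weight": null, "verified": true, "factor": 0.0, "rating": -0.5, "unknown": {"zip": 100}}

forward: COMPATIBLE []; decoded: {"duration": 12, "archived": null, "attempts": null, "weight": null, "verified": true, "factor": 0.0, "rating": -0.5, "unknown": {"zip": 100}}


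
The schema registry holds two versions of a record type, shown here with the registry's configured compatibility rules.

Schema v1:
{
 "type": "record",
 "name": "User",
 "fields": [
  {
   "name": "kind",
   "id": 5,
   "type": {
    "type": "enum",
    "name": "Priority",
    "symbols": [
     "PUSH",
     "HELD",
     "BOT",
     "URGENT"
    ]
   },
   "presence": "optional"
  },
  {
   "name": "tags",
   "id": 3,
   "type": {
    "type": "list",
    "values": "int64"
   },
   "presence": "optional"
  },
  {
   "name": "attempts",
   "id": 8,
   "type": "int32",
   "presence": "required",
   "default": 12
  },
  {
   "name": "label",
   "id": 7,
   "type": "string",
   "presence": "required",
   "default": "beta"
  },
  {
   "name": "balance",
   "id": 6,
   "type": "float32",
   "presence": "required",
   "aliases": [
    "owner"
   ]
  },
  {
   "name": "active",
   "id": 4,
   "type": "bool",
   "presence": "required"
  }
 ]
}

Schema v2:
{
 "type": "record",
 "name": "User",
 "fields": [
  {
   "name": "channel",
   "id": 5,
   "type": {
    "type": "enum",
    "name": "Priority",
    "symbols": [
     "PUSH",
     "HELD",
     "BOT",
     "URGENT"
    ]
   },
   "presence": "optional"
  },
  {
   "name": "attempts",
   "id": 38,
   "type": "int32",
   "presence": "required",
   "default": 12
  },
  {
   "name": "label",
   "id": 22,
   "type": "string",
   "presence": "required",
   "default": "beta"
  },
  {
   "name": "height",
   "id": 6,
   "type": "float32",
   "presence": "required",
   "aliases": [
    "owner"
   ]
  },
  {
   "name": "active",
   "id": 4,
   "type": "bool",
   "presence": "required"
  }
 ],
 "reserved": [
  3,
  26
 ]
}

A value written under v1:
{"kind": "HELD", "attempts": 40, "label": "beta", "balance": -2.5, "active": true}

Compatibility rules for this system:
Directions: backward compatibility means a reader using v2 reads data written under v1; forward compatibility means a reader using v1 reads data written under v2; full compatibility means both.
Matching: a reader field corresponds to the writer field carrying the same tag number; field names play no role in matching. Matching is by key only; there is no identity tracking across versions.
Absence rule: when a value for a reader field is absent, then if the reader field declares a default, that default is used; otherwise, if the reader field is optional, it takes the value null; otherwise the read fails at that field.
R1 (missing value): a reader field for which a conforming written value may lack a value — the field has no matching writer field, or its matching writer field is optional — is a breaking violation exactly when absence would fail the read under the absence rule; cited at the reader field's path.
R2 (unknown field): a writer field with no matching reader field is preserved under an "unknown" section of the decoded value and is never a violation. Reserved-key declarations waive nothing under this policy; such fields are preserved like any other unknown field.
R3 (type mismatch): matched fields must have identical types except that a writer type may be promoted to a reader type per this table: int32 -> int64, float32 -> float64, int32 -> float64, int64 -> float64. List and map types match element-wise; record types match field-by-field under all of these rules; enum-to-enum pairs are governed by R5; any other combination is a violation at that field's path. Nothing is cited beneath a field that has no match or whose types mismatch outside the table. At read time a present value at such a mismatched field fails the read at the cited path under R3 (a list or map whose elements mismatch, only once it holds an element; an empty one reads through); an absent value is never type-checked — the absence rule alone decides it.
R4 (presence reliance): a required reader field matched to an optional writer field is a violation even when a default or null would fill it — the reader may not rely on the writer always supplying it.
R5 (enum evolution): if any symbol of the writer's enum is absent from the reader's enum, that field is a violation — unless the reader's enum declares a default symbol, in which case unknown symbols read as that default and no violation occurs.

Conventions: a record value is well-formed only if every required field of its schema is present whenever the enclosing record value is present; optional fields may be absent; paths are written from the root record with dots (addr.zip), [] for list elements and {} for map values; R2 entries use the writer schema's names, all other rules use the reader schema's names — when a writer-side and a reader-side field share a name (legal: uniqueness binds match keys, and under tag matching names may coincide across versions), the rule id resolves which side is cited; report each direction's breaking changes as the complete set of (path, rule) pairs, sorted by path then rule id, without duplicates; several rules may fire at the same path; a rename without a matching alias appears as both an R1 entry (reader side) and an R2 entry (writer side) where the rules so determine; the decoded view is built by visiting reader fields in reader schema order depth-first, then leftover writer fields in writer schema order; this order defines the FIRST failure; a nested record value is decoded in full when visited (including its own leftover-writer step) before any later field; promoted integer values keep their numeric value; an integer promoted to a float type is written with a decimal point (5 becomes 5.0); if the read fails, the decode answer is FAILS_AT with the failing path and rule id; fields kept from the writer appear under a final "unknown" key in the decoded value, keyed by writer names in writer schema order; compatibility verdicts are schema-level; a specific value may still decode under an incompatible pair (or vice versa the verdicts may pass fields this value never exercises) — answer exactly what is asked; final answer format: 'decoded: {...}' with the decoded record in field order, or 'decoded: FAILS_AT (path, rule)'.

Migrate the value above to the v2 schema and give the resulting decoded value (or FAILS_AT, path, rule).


each type pair in User: writer, then reader
decoding the User value with the v2 reader:
  channel := "HELD" (from writer kind)
  attempts := 12 (absent -> default)
  label := "beta" (absent -> default)
  height := -2.5 (from writer balance)
  active := true
  writer attempts: kept under "unknown"
  writer label: kept under "unknown"
  => decoded: {"channel": "HELD", "attempts": 12, "label": "beta", "height": -2.5, "active": true, "unknown": {"attempts": 40, "label": "beta"}}

decoded: {"channel": "HELD", "attempts": 12, "label": "beta", "height": -2.5, "active": true, "unknown": {"attempts": 40, "label": "beta"}}


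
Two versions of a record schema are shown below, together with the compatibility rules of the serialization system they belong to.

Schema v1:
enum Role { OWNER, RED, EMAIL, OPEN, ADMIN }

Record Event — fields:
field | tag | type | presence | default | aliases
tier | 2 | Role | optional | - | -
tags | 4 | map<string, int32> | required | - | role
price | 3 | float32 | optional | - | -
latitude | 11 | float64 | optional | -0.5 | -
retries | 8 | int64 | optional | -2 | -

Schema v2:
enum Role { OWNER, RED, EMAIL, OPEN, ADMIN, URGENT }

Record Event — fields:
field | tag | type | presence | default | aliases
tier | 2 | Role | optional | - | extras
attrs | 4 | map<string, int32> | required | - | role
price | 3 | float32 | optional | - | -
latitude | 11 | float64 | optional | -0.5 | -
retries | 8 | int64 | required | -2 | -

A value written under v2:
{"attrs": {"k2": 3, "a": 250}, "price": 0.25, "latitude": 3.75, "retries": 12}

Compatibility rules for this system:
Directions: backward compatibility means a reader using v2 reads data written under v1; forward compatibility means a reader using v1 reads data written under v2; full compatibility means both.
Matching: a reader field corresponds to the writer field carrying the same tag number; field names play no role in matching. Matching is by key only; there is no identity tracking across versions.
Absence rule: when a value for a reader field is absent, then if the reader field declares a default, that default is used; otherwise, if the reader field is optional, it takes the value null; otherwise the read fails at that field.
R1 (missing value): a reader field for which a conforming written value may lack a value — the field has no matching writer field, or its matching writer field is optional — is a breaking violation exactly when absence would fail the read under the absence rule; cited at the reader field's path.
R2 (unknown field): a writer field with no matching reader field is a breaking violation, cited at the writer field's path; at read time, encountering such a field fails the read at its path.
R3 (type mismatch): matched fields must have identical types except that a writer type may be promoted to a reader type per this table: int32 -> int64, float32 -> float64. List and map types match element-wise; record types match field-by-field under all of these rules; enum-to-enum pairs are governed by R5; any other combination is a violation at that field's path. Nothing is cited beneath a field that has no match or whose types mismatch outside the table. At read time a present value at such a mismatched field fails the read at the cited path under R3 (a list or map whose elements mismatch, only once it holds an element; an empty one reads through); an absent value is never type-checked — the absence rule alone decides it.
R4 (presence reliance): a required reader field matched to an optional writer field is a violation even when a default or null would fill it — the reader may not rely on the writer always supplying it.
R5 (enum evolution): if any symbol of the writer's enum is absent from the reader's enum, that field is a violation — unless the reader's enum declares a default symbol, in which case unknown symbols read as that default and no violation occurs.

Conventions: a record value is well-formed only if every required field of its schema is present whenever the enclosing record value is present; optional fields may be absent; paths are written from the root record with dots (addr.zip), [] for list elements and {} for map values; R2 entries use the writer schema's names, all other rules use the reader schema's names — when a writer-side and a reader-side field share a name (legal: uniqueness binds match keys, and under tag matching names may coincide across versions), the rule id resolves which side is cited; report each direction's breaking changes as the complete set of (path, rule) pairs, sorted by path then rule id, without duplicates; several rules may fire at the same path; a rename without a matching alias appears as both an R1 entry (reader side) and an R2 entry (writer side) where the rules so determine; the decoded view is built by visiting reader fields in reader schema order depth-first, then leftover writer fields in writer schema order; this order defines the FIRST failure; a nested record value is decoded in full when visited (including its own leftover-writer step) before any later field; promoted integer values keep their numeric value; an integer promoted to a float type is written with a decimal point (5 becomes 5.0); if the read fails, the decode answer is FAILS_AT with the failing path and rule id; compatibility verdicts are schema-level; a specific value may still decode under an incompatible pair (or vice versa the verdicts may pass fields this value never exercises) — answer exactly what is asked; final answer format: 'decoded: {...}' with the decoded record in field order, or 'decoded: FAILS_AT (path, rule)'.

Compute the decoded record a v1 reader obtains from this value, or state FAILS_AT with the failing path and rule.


decoded: {"tier": null, "tags": {"k2": 3, "a": 250}, "price": 0.25, "latitude": 3.75, "retries": 12}

the writer's type comes first in each Event pair
decode walk for Event under reader schema v1:
  tier := null (absent, optional -> null)
  tags := {"k2": 3, "a": 250} (from writer attrs)
  price := 0.25
  latitude := 3.75
  retries := 12
  => decoded: {"tier": null, "tags": {"k2": 3, "a": 250}, "price": 0.25, "latitude": 3.75, "retries": 12}
the other Event changes do not affect what is asked:
  renamed field tags to attrs in record Event -> no rule fires on it and the decoded Event view is identical with or without it
  enum Role (field tier in record Event): symbol URGENT added -> affects the rule determinations only; this particular Event value decodes identically
  field retries in record Event: optional changed to required -> affects the rule determinations only; this particular Event value decodes identically
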